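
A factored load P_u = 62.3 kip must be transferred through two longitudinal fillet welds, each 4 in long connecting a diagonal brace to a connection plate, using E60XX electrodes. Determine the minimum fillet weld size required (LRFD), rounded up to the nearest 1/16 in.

w = 7/16 in

E60XX → F_EXX = 60 ksi.
Total weld length L = 8 in.
Required throat t_e = P_u / (φ × 0.6 F_EXX × L) = 62.3 / (0.75 × 0.6 × 60 × 8) = 0.2884 in.
Required leg w = t_e / 0.707 = 0.408 in → use 7/16 in.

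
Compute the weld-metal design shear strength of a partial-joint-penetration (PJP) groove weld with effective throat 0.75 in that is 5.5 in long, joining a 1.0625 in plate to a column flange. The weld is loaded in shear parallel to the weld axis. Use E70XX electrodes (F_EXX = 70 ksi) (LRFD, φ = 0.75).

φR_n ≈ 130 kips

Effective throat (given) t_e = 0.75 in.
A_we = 0.75 × 5.5 = 4.125 in².
F_nw = 0.6 F_EXX = 42 ksi.
φR_n = 0.75 × 42 × 4.125 = 129.9 kips.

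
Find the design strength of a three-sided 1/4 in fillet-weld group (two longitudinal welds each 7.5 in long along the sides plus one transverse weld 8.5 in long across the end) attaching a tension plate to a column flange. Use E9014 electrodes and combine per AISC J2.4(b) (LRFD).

φR_n ≈ 183 kips

E90XX → F_EXX = 90 ksi.
t_e = 0.707 × 0.25 = 0.1767 in.
R_nwl = 0.6 × 90 × 0.1767 × 15 = 143.2 kips (longitudinal, 2 welds).
R_nwt = 0.6 × 90 × 0.1767 × 8.5 = 81.13 kips (transverse, base value).
(i) R_nwl + R_nwt = 224.3 kips; (ii) 0.85 R_nwl + 1.5 R_nwt = 243.4 kips.
R_n = max = 243.4 kips [governs: (ii)]; φR_n = 182.5 kips.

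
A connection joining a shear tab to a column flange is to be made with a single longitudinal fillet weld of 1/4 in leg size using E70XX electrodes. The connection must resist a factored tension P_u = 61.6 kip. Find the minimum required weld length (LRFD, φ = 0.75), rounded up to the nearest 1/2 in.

L = 11.5 in

E70XX → F_EXX = 70 ksi.
Throat t_e = 0.707 × 0.25 = 0.1767 in.
φr_n = 0.75 × 0.6 × 70 × 0.1767 = 5.568 kip/in.
L_req = P_u / φr_n = 61.6 / 5.568 = 11.06 in total.
Round up → use L = 11.5 in.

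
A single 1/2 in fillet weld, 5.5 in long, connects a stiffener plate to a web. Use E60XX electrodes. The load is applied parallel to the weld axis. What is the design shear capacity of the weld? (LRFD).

E60XX → F_EXX = 60 ksi.
Effective throat t_e = 0.707 × 0.5 = 0.3535 in.
Total length L = 5.5 in; A_we = 0.3535 × 5.5 = 1.944 in².
F_nw = 0.6 F_EXX = 0.6 × 60 = 36 ksi.
φR_n = 0.75 × 36 × 1.944 = 52.49 kips.

φR_n ≈ 52.5 kips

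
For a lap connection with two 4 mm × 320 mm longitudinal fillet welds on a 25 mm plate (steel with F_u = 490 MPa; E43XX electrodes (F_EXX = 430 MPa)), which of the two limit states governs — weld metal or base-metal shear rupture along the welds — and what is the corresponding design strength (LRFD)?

t_e = 0.707 × 4 = 2.828 mm; L = 640 mm.
Weld metal: φR_n = 0.75 × 0.6 × 430 × 2.828 × 640 × 10⁻³ = 350.2 kN.
Base metal (shear rupture): φR_n = 0.75 × 0.6 × 490 × 25 × 640 × 10⁻³ = 3528 kN.
Governing: weld metal.

φR_n ≈ 350 kN (weld metal governs)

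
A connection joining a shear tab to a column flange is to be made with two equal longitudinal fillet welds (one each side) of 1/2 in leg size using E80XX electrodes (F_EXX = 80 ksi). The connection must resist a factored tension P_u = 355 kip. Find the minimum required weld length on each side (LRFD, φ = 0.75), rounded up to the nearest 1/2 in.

L = 14 in on each side

Throat t_e = 0.707 × 0.5 = 0.3535 in.
φr_n = 0.75 × 0.6 × 80 × 0.3535 = 12.73 kip/in.
L_req = P_u / φr_n = 355 / 12.73 = 27.9 in total.
Per side: 27.9 / 2 = 13.95 in.
Round up → use L = 14 in on each side.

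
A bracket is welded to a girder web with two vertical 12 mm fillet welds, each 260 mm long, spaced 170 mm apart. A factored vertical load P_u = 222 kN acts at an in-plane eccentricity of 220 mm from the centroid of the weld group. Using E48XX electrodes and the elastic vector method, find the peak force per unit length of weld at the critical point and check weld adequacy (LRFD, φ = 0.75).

f_max ≈ 1410 N/mm; adequate

E48XX → F_EXX = 480 MPa.
Total weld length L_w = 520 mm. Treat welds as unit-width lines.
Polar moment about centroid: J = 2[d³/12 + d(b/2)²] = 2[260³/12 + 260×85²] = 6686000 mm³.
Direct shear f_v = P/L_w = 222×10³ / 520 = 426.9 N/mm (vertical).
Torsion M = P·e = 222×10³ × 220 = 48840000 N·mm.
Critical point at (x, y) = (85, 130) from centroid. f_tx = M·y/J = 949.6 N/mm; f_ty = M·x/J = 620.9 N/mm.
Resultant f_max = √[f_tx² + (f_v + f_ty)²] = √[949.6² + (426.9 + 620.9)²] = 1414 N/mm.
Capacity per unit length: φr_n = 0.75 × 0.6 × 480 × (0.707 × 12) = 1833 N/mm.
1414 ≤ 1833 → adequate.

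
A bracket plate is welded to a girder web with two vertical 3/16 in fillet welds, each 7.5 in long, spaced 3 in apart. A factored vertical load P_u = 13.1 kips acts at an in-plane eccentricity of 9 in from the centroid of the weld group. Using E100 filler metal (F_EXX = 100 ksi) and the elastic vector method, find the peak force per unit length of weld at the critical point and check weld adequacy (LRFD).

Total weld length L_w = 15 in. Treat welds as unit-width lines.
Polar moment about centroid: J = 2[d³/12 + d(b/2)²] = 2[7.5³/12 + 7.5×1.5²] = 104.1 in³.
Direct shear f_v = P/L_w = 13.1 / 15 = 0.8733 kip/in (vertical).
Torsion M = P·e = 13.1 × 9 = 117.9 kip·in.
Critical point at (x, y) = (1.5, 3.75) from centroid. f_tx = M·y/J = 4.249 kip/in; f_ty = M·x/J = 1.699 kip/in.
Resultant f_max = √[f_tx² + (f_v + f_ty)²] = √[4.249² + (0.8733 + 1.699)²] = 4.967 kip/in.
Capacity per unit length: φr_n = 0.75 × 0.6 × 100 × (0.707 × 0.1875) = 5.965 kip/in.
4.967 ≤ 5.965 → adequate.

f_max ≈ 4.97 kip/in; adequate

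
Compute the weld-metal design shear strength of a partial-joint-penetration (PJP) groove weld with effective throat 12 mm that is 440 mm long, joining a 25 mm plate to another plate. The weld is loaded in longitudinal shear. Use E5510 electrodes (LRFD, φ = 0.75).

φR_n ≈ 1310 kN

E55XX → F_EXX = 550 MPa.
Effective throat (given) t_e = 12 mm.
A_we = 12 × 440 = 5280 mm².
F_nw = 0.6 F_EXX = 330 MPa.
φR_n = 0.75 × 330 × 5280 × 10⁻³ = 1307 kN.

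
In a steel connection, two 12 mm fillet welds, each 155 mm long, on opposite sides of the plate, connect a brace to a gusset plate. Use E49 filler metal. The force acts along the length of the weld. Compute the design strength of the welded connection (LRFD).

E49XX → F_EXX = 490 MPa.
Effective throat t_e = 0.707 × 12 = 8.484 mm.
Total length L = 310 mm; A_we = 8.484 × 310 = 2630 mm².
F_nw = 0.6 F_EXX = 0.6 × 490 = 294 MPa.
φR_n = 0.75 × 294 × 2630 × 10⁻³ = 579.9 kN.

φR_n ≈ 580 kN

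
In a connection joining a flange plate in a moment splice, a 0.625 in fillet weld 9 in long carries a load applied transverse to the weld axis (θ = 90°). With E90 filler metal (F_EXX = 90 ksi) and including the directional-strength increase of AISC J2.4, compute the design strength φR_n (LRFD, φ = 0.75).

φR_n ≈ 242 kips

t_e = 0.707 × 0.625 = 0.4419 in; A_we = 0.4419 × 9 = 3.977 in².
Directional factor: 1.0 + 0.5 sin^1.5(90°) = 1.5.
F_nw = 0.6 × 90 × 1.5 = 81 ksi.
φR_n = 0.75 × 81 × 3.977 = 241.6 kips.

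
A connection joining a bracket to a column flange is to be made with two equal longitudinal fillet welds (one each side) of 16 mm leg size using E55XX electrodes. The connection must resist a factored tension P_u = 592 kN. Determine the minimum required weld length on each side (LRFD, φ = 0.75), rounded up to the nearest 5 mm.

L = 110 mm on each side

E55XX → F_EXX = 550 MPa.
Throat t_e = 0.707 × 16 = 11.31 mm.
φr_n = 0.75 × 0.6 × 550 × 11.31 × 10⁻³ = 2.8 kN/mm.
L_req = P_u / φr_n = 592 / 2.8 = 211.4 mm total.
Per side: 211.4 / 2 = 105.7 mm.
Round up → use L = 110 mm on each side.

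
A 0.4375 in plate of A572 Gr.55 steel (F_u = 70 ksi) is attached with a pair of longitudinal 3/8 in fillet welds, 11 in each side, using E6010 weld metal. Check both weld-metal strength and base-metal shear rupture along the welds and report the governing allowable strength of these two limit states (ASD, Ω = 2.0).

R_n/Ω ≈ 105 kip (weld metal governs)

E60XX → F_EXX = 60 ksi.
t_e = 0.707 × 0.375 = 0.2651 in; L = 22 in.
Weld metal: R_n/Ω = (1/2.0) × 0.6 × 60 × 0.2651 × 22 = 105 kip.
Base metal (shear rupture): R_n/Ω = (1/2.0) × 0.6 × 70 × 0.4375 × 22 = 202.1 kip.
Governing: weld metal.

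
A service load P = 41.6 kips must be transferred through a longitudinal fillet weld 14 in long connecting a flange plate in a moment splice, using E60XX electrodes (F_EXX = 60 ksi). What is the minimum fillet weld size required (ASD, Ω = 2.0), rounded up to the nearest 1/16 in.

w = 1/4 in

Total weld length L = 14 in.
Required throat t_e = P × Ω / (0.6 F_EXX × L) = 41.6 × 2.0 / (0.6 × 60 × 14) = 0.1651 in.
Required leg w = t_e / 0.707 = 0.2335 in → use 1/4 in.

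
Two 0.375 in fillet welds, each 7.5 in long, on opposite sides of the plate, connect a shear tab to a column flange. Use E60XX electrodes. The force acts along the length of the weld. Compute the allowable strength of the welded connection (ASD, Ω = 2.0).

E60XX → F_EXX = 60 ksi.
Effective throat t_e = 0.707 × 0.375 = 0.2651 in.
Total length L = 15 in; A_we = 0.2651 × 15 = 3.977 in².
F_nw = 0.6 F_EXX = 0.6 × 60 = 36 ksi.
R_n = 36 × 3.977 = 143.2 kip; R_n/Ω = 143.2/2.0 = 71.58 kip.

R_n/Ω ≈ 71.6 kip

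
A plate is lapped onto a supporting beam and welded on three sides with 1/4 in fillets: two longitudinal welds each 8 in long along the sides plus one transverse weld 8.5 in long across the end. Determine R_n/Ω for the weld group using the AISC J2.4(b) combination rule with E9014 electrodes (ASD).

R_n/Ω ≈ 126 kips

E90XX → F_EXX = 90 ksi.
t_e = 0.707 × 0.25 = 0.1767 in.
R_nwl = 0.6 × 90 × 0.1767 × 16 = 152.7 kips (longitudinal, 2 welds).
R_nwt = 0.6 × 90 × 0.1767 × 8.5 = 81.13 kips (transverse, base value).
(i) R_nwl + R_nwt = 233.8 kips; (ii) 0.85 R_nwl + 1.5 R_nwt = 251.5 kips.
R_n = max = 251.5 kips [governs: (ii)]; R_n/Ω = 125.7 kips.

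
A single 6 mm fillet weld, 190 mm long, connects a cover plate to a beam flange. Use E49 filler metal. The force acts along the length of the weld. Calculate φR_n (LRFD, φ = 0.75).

φR_n ≈ 178 kN

E49XX → F_EXX = 490 MPa.
Effective throat t_e = 0.707 × 6 = 4.242 mm.
Total length L = 190 mm; A_we = 4.242 × 190 = 806 mm².
F_nw = 0.6 F_EXX = 0.6 × 490 = 294 MPa.
φR_n = 0.75 × 294 × 806 × 10⁻³ = 177.7 kN.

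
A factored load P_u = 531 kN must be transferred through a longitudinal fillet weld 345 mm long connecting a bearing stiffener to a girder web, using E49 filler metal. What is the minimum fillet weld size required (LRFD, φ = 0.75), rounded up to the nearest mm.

E49XX → F_EXX = 490 MPa.
Total weld length L = 345 mm.
Required throat t_e = P_u / (φ × 0.6 F_EXX × L) = 531 / (0.75 × 0.6 × 490 × 345 × 10⁻³) = 6.98 mm.
Required leg w = t_e / 0.707 = 9.873 mm → use 10 mm.

w = 10 mm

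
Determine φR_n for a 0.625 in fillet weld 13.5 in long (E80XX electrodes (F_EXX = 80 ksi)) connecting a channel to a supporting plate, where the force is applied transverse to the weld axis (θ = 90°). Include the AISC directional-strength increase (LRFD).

t_e = 0.707 × 0.625 = 0.4419 in; A_we = 0.4419 × 13.5 = 5.965 in².
Directional factor: 1.0 + 0.5 sin^1.5(90°) = 1.5.
F_nw = 0.6 × 80 × 1.5 = 72 ksi.
φR_n = 0.75 × 72 × 5.965 = 322.1 kips.

φR_n ≈ 322 kips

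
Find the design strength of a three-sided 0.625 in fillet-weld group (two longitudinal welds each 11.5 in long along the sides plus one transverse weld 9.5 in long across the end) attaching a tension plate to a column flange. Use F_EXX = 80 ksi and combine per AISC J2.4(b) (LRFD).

t_e = 0.707 × 0.625 = 0.4419 in.
R_nwl = 0.6 × 80 × 0.4419 × 23 = 487.8 kip (longitudinal, 2 welds).
R_nwt = 0.6 × 80 × 0.4419 × 9.5 = 201.5 kip (transverse, base value).
(i) R_nwl + R_nwt = 689.3 kip; (ii) 0.85 R_nwl + 1.5 R_nwt = 716.9 kip.
R_n = max = 716.9 kip [governs: (ii)]; φR_n = 537.7 kip.

φR_n ≈ 538 kip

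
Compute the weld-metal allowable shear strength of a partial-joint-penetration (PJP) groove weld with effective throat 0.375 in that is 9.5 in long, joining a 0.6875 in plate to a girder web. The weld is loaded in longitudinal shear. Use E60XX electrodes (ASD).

R_n/Ω ≈ 64.1 kips

E60XX → F_EXX = 60 ksi.
Effective throat (given) t_e = 0.375 in.
A_we = 0.375 × 9.5 = 3.562 in².
F_nw = 0.6 F_EXX = 36 ksi.
R_n/Ω = (36 × 3.562) / 2.0 = 64.12 kips.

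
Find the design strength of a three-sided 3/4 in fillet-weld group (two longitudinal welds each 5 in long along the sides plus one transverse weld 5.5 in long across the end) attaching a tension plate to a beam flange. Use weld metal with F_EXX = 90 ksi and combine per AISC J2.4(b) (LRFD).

φR_n ≈ 360 kips

t_e = 0.707 × 0.75 = 0.5302 in.
R_nwl = 0.6 × 90 × 0.5302 × 10 = 286.3 kips (longitudinal, 2 welds).
R_nwt = 0.6 × 90 × 0.5302 × 5.5 = 157.5 kips (transverse, base value).
(i) R_nwl + R_nwt = 443.8 kips; (ii) 0.85 R_nwl + 1.5 R_nwt = 479.6 kips.
R_n = max = 479.6 kips [governs: (ii)]; φR_n = 359.7 kips.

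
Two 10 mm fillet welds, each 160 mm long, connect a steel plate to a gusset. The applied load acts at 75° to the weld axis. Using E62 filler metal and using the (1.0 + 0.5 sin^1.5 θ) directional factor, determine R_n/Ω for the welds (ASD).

E62XX → F_EXX = 620 MPa.
t_e = 0.707 × 10 = 7.07 mm; A_we = 7.07 × 320 = 2262 mm².
Directional factor: 1.0 + 0.5 sin^1.5(75°) = 1.475.
F_nw = 0.6 × 620 × 1.475 = 548.6 MPa.
R_n/Ω = (548.6 × 2262) / 2.0 × 10⁻³ = 620.5 kN.

R_n/Ω ≈ 621 kN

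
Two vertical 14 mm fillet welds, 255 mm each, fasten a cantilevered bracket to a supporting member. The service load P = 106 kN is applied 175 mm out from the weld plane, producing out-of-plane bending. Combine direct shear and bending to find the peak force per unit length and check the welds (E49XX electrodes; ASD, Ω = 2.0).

E49XX → F_EXX = 490 MPa.
L_w = 2 × 255 = 510 mm; section modulus (unit throat) S = 2 × L²/6 = 21680 mm².
Direct shear f_v = P/L_w = 106×10³/510 = 207.8 N/mm.
Moment M = P × e = 106×10³ × 175 = 18550000 N·mm; bending f_b = M/S = 855.8 N/mm.
f_max = √(f_v² + f_b²) = √(207.8² + 855.8²) = 880.7 N/mm.
r_n/Ω = (1/2.0) × 0.6 × 490 × (0.707 × 14) = 1455 N/mm → adequate.

f_max ≈ 881 N/mm; adequate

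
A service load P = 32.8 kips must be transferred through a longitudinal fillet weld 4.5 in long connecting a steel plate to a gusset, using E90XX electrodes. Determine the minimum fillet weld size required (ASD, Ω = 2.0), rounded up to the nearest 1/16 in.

E90XX → F_EXX = 90 ksi.
Total weld length L = 4.5 in.
Required throat t_e = P × Ω / (0.6 F_EXX × L) = 32.8 × 2.0 / (0.6 × 90 × 4.5) = 0.27 in.
Required leg w = t_e / 0.707 = 0.3818 in → use 7/16 in.

w = 7/16 in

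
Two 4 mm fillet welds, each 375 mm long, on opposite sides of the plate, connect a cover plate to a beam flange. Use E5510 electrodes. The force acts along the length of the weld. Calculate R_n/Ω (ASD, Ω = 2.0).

R_n/Ω ≈ 350 kN

E55XX → F_EXX = 550 MPa.
Effective throat t_e = 0.707 × 4 = 2.828 mm.
Total length L = 750 mm; A_we = 2.828 × 750 = 2121 mm².
F_nw = 0.6 F_EXX = 0.6 × 550 = 330 MPa.
R_n = 330 × 2121 × 10⁻³ = 699.9 kN; R_n/Ω = 699.9/2.0 = 350 kN.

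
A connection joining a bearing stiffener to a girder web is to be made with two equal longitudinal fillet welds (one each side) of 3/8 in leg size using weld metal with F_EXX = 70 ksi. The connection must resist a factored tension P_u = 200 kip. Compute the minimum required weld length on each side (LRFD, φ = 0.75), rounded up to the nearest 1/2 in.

Throat t_e = 0.707 × 0.375 = 0.2651 in.
φr_n = 0.75 × 0.6 × 70 × 0.2651 = 8.351 kip/in.
L_req = P_u / φr_n = 200 / 8.351 = 23.95 in total.
Per side: 23.95 / 2 = 11.97 in.
Round up → use L = 12 in on each side.

L = 12 in on each side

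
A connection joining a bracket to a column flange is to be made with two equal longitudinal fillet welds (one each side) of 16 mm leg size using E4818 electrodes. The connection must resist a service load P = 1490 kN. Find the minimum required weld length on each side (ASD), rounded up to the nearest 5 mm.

L = 460 mm on each side

E48XX → F_EXX = 480 MPa.
Throat t_e = 0.707 × 16 = 11.31 mm.
r_n/Ω = (0.6 × 480 × 11.31) / 2.0 = 1629 N/mm = 1.629 kN/mm.
L_req = P / (r_n/Ω) = 1490 / 1.629 = 914.7 mm total.
Per side: 914.7 / 2 = 457.4 mm.
Round up → use L = 460 mm on each side.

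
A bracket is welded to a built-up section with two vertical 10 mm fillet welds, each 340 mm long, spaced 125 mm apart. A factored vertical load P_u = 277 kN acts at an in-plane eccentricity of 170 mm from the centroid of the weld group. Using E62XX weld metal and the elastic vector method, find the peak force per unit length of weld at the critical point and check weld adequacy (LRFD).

f_max ≈ 1130 N/mm; adequate

E62XX → F_EXX = 620 MPa.
Total weld length L_w = 680 mm. Treat welds as unit-width lines.
Polar moment about centroid: J = 2[d³/12 + d(b/2)²] = 2[340³/12 + 340×62.5²] = 9207000 mm³.
Direct shear f_v = P/L_w = 277×10³ / 680 = 407.4 N/mm (vertical).
Torsion M = P·e = 277×10³ × 170 = 47090000 N·mm.
Critical point at (x, y) = (62.5, 170) from centroid. f_tx = M·y/J = 869.5 N/mm; f_ty = M·x/J = 319.7 N/mm.
Resultant f_max = √[f_tx² + (f_v + f_ty)²] = √[869.5² + (407.4 + 319.7)²] = 1133 N/mm.
Capacity per unit length: φr_n = 0.75 × 0.6 × 620 × (0.707 × 10) = 1973 N/mm.
1133 ≤ 1973 → adequate.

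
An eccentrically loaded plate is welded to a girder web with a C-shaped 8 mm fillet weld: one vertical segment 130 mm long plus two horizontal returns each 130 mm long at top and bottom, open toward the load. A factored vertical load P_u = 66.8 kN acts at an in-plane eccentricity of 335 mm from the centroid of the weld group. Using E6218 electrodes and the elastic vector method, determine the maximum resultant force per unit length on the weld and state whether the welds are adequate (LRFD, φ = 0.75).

f_max ≈ 1340 N/mm; adequate

E62XX → F_EXX = 620 MPa.
Total weld length L_w = 390 mm. Treat welds as unit-width lines.
Centroid: x̄ = 2×130×65 / 390 = 43.33 mm from the vertical weld.
Polar moment about centroid: J = I_x + I_y = [130³/12 + 2×130×65²] + [130×43.33² + 2(130³/12 + 130×21.67²)] = 2014000 mm³.
Direct shear f_v = P/L_w = 66.8×10³ / 390 = 171.3 N/mm (vertical).
Torsion M = P·e = 66.8×10³ × 335 = 22378000 N·mm.
Critical point at (x, y) = (86.67, 65) from centroid. f_tx = M·y/J = 722.3 N/mm; f_ty = M·x/J = 963 N/mm.
Resultant f_max = √[f_tx² + (f_v + f_ty)²] = √[722.3² + (171.3 + 963)²] = 1345 N/mm.
Capacity per unit length: φr_n = 0.75 × 0.6 × 620 × (0.707 × 8) = 1578 N/mm.
1345 ≤ 1578 → adequate.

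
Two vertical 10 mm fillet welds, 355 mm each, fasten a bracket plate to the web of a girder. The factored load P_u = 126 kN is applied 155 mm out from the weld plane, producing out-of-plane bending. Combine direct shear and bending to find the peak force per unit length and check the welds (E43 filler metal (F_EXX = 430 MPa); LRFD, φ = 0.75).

f_max ≈ 498 N/mm; adequate

L_w = 2 × 355 = 710 mm; section modulus (unit throat) S = 2 × L²/6 = 42010 mm².
Direct shear f_v = P/L_w = 126×10³/710 = 177.5 N/mm.
Moment M = P × e = 126×10³ × 155 = 19530000 N·mm; bending f_b = M/S = 464.9 N/mm.
f_max = √(f_v² + f_b²) = √(177.5² + 464.9²) = 497.6 N/mm.
φr_n = 0.75 × 0.6 × 430 × (0.707 × 10) = 1368 N/mm → adequate.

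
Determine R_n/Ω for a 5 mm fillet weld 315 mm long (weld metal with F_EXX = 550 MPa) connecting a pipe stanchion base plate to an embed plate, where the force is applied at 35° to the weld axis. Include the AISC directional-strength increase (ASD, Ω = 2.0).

t_e = 0.707 × 5 = 3.535 mm; A_we = 3.535 × 315 = 1114 mm².
Directional factor: 1.0 + 0.5 sin^1.5(35°) = 1.217.
F_nw = 0.6 × 550 × 1.217 = 401.7 MPa.
R_n/Ω = (401.7 × 1114) / 2.0 × 10⁻³ = 223.6 kN.

R_n/Ω ≈ 224 kN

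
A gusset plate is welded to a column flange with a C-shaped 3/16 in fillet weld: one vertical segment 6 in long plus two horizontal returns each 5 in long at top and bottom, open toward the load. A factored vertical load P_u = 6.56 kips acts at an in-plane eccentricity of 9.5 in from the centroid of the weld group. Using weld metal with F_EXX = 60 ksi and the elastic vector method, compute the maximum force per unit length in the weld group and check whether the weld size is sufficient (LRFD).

f_max ≈ 2.19 kip/in; adequate

Total weld length L_w = 16 in. Treat welds as unit-width lines.
Centroid: x̄ = 2×5×2.5 / 16 = 1.562 in from the vertical weld.
Polar moment about centroid: J = I_x + I_y = [6³/12 + 2×5×3²] + [6×1.562² + 2(5³/12 + 5×0.9375²)] = 152.3 in³.
Direct shear f_v = P/L_w = 6.56 / 16 = 0.41 kip/in (vertical).
Torsion M = P·e = 6.56 × 9.5 = 62.32 kip·in.
Critical point at (x, y) = (3.438, 3) from centroid. f_tx = M·y/J = 1.228 kip/in; f_ty = M·x/J = 1.407 kip/in.
Resultant f_max = √[f_tx² + (f_v + f_ty)²] = √[1.228² + (0.41 + 1.407)²] = 2.193 kip/in.
Capacity per unit length: φr_n = 0.75 × 0.6 × 60 × (0.707 × 0.1875) = 3.579 kip/in.
2.193 ≤ 3.579 → adequate.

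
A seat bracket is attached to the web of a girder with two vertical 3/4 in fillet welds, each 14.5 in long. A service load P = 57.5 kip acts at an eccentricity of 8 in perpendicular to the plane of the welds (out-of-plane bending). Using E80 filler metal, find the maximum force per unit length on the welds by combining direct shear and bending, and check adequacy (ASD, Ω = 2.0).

f_max ≈ 6.86 kip/in; adequate

E80XX → F_EXX = 80 ksi.
L_w = 2 × 14.5 = 29 in; section modulus (unit throat) S = 2 × L²/6 = 70.08 in².
Direct shear f_v = P/L_w = 57.5/29 = 1.983 kip/in.
Moment M = P × e = 57.5 × 8 = 460 kip·in; bending f_b = M/S = 6.564 kip/in.
f_max = √(f_v² + f_b²) = √(1.983² + 6.564²) = 6.857 kip/in.
r_n/Ω = (1/2.0) × 0.6 × 80 × (0.707 × 0.75) = 12.73 kip/in → adequate.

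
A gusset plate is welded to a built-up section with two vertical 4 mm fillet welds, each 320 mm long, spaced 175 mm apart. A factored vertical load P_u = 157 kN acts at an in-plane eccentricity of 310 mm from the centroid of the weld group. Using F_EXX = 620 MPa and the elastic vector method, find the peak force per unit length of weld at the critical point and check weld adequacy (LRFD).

Total weld length L_w = 640 mm. Treat welds as unit-width lines.
Polar moment about centroid: J = 2[d³/12 + d(b/2)²] = 2[320³/12 + 320×87.5²] = 10360000 mm³.
Direct shear f_v = P/L_w = 157×10³ / 640 = 245.3 N/mm (vertical).
Torsion M = P·e = 157×10³ × 310 = 48670000 N·mm.
Critical point at (x, y) = (87.5, 160) from centroid. f_tx = M·y/J = 751.6 N/mm; f_ty = M·x/J = 411 N/mm.
Resultant f_max = √[f_tx² + (f_v + f_ty)²] = √[751.6² + (245.3 + 411)²] = 997.8 N/mm.
Capacity per unit length: φr_n = 0.75 × 0.6 × 620 × (0.707 × 4) = 789 N/mm.
997.8 > 789 → NOT adequate.

f_max ≈ 998 N/mm; NOT adequate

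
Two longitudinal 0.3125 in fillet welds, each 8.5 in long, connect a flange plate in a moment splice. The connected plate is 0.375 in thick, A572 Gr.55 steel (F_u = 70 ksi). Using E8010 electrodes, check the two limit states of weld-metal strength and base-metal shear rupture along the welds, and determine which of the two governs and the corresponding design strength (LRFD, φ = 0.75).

φR_n ≈ 135 kip (weld metal governs)

E80XX → F_EXX = 80 ksi.
t_e = 0.707 × 0.3125 = 0.2209 in; L = 17 in.
Weld metal: φR_n = 0.75 × 0.6 × 80 × 0.2209 × 17 = 135.2 kip.
Base metal (shear rupture): φR_n = 0.75 × 0.6 × 70 × 0.375 × 17 = 200.8 kip.
Governing: weld metal.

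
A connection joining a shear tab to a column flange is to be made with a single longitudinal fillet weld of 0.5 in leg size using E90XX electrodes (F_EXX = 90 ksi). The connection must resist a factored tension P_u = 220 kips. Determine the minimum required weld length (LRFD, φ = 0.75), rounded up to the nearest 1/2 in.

L = 15.5 in

Throat t_e = 0.707 × 0.5 = 0.3535 in.
φr_n = 0.75 × 0.6 × 90 × 0.3535 = 14.32 kips/in.
L_req = P_u / φr_n = 220 / 14.32 = 15.37 in total.
Round up → use L = 15.5 in.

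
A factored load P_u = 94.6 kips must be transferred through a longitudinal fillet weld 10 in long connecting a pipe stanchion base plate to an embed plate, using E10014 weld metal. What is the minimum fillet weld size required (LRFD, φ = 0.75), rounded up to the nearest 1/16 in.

w = 5/16 in

E100XX → F_EXX = 100 ksi.
Total weld length L = 10 in.
Required throat t_e = P_u / (φ × 0.6 F_EXX × L) = 94.6 / (0.75 × 0.6 × 100 × 10) = 0.2102 in.
Required leg w = t_e / 0.707 = 0.2973 in → use 5/16 in.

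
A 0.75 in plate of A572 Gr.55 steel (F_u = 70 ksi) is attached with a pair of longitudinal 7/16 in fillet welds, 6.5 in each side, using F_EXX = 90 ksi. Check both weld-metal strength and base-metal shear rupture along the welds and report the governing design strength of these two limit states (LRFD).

t_e = 0.707 × 0.4375 = 0.3093 in; L = 13 in.
Weld metal: φR_n = 0.75 × 0.6 × 90 × 0.3093 × 13 = 162.9 kip.
Base metal (shear rupture): φR_n = 0.75 × 0.6 × 70 × 0.75 × 13 = 307.1 kip.
Governing: weld metal.

φR_n ≈ 163 kip (weld metal governs)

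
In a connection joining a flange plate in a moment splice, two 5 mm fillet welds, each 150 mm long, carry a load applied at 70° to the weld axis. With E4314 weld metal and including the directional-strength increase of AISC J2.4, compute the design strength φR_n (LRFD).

φR_n ≈ 299 kN

E43XX → F_EXX = 430 MPa.
t_e = 0.707 × 5 = 3.535 mm; A_we = 3.535 × 300 = 1060 mm².
Directional factor: 1.0 + 0.5 sin^1.5(70°) = 1.455.
F_nw = 0.6 × 430 × 1.455 = 375.5 MPa.
φR_n = 0.75 × 375.5 × 1060 × 10⁻³ = 298.7 kN.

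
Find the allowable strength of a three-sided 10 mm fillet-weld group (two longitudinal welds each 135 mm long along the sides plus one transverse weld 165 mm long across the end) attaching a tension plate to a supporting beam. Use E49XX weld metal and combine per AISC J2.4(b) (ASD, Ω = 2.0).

E49XX → F_EXX = 490 MPa.
t_e = 0.707 × 10 = 7.07 mm.
R_nwl = 0.6 × 490 × 7.07 × 270 × 10⁻³ = 561.2 kN (longitudinal, 2 welds).
R_nwt = 0.6 × 490 × 7.07 × 165 × 10⁻³ = 343 kN (transverse, base value).
(i) R_nwl + R_nwt = 904.2 kN; (ii) 0.85 R_nwl + 1.5 R_nwt = 991.5 kN.
R_n = max = 991.5 kN [governs: (ii)]; R_n/Ω = 495.7 kN.

R_n/Ω ≈ 496 kN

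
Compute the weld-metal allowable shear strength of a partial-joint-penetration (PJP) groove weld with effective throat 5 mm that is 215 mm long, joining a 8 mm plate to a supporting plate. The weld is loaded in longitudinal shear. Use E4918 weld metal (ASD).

E49XX → F_EXX = 490 MPa.
Effective throat (given) t_e = 5 mm.
A_we = 5 × 215 = 1075 mm².
F_nw = 0.6 F_EXX = 294 MPa.
R_n/Ω = (294 × 1075) / 2.0 × 10⁻³ = 158 kN.

R_n/Ω ≈ 158 kN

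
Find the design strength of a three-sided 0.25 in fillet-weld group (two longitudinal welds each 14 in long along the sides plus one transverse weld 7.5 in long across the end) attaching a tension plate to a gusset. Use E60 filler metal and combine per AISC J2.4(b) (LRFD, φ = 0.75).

E60XX → F_EXX = 60 ksi.
t_e = 0.707 × 0.25 = 0.1767 in.
R_nwl = 0.6 × 60 × 0.1767 × 28 = 178.2 kip (longitudinal, 2 welds).
R_nwt = 0.6 × 60 × 0.1767 × 7.5 = 47.72 kip (transverse, base value).
(i) R_nwl + R_nwt = 225.9 kip; (ii) 0.85 R_nwl + 1.5 R_nwt = 223 kip.
R_n = max = 225.9 kip [governs: (i)]; φR_n = 169.4 kip.

φR_n ≈ 169 kip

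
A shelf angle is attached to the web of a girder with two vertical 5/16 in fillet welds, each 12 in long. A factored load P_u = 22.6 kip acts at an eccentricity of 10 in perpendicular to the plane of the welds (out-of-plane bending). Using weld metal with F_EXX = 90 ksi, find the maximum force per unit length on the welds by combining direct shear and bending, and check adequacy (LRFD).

L_w = 2 × 12 = 24 in; section modulus (unit throat) S = 2 × L²/6 = 48 in².
Direct shear f_v = P/L_w = 22.6/24 = 0.9417 kip/in.
Moment M = P × e = 22.6 × 10 = 226 kip·in; bending f_b = M/S = 4.708 kip/in.
f_max = √(f_v² + f_b²) = √(0.9417² + 4.708²) = 4.802 kip/in.
φr_n = 0.75 × 0.6 × 90 × (0.707 × 0.3125) = 8.948 kip/in → adequate.

f_max ≈ 4.8 kip/in; adequate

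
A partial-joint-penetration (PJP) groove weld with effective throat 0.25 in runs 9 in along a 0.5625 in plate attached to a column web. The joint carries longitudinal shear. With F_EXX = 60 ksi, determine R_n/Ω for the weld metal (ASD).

Effective throat (given) t_e = 0.25 in.
A_we = 0.25 × 9 = 2.25 in².
F_nw = 0.6 F_EXX = 36 ksi.
R_n/Ω = (36 × 2.25) / 2.0 = 40.5 kip.

R_n/Ω ≈ 40.5 kip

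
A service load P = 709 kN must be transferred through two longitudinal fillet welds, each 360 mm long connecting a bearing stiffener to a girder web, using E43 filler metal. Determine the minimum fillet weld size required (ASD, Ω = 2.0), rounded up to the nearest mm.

w = 11 mm

E43XX → F_EXX = 430 MPa.
Total weld length L = 720 mm.
Required throat t_e = P × Ω / (0.6 F_EXX × L) = 709 × 2.0 / (0.6 × 430 × 720 × 10⁻³) = 7.634 mm.
Required leg w = t_e / 0.707 = 10.8 mm → use 11 mm.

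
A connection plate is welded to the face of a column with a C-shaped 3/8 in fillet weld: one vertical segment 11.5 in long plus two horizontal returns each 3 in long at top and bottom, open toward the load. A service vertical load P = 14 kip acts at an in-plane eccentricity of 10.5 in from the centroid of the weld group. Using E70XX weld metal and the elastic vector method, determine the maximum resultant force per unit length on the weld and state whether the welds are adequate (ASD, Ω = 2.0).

f_max ≈ 3.13 kip/in; adequate

E70XX → F_EXX = 70 ksi.
Total weld length L_w = 17.5 in. Treat welds as unit-width lines.
Centroid: x̄ = 2×3×1.5 / 17.5 = 0.5143 in from the vertical weld.
Polar moment about centroid: J = I_x + I_y = [11.5³/12 + 2×3×5.75²] + [11.5×0.5143² + 2(3³/12 + 3×0.9857²)] = 338.5 in³.
Direct shear f_v = P/L_w = 14 / 17.5 = 0.8 kip/in (vertical).
Torsion M = P·e = 14 × 10.5 = 147 kip·in.
Critical point at (x, y) = (2.486, 5.75) from centroid. f_tx = M·y/J = 2.497 kip/in; f_ty = M·x/J = 1.08 kip/in.
Resultant f_max = √[f_tx² + (f_v + f_ty)²] = √[2.497² + (0.8 + 1.08)²] = 3.125 kip/in.
Capacity per unit length: r_n/Ω = (1/2.0) × 0.6 × 70 × (0.707 × 0.375) = 5.568 kip/in.
3.125 ≤ 5.568 → adequate.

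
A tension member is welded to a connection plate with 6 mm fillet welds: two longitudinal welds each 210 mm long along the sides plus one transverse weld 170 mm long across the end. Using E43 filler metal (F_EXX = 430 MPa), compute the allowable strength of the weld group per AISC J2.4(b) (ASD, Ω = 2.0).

t_e = 0.707 × 6 = 4.242 mm.
R_nwl = 0.6 × 430 × 4.242 × 420 × 10⁻³ = 459.7 kN (longitudinal, 2 welds).
R_nwt = 0.6 × 430 × 4.242 × 170 × 10⁻³ = 186.1 kN (transverse, base value).
(i) R_nwl + R_nwt = 645.7 kN; (ii) 0.85 R_nwl + 1.5 R_nwt = 669.8 kN.
R_n = max = 669.8 kN [governs: (ii)]; R_n/Ω = 334.9 kN.

R_n/Ω ≈ 335 kN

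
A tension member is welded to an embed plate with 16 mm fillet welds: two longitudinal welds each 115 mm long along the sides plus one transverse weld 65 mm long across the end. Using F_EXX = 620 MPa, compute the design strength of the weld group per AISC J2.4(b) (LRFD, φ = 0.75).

t_e = 0.707 × 16 = 11.31 mm.
R_nwl = 0.6 × 620 × 11.31 × 230 × 10⁻³ = 967.9 kN (longitudinal, 2 welds).
R_nwt = 0.6 × 620 × 11.31 × 65 × 10⁻³ = 273.5 kN (transverse, base value).
(i) R_nwl + R_nwt = 1241 kN; (ii) 0.85 R_nwl + 1.5 R_nwt = 1233 kN.
R_n = max = 1241 kN [governs: (i)]; φR_n = 931 kN.

φR_n ≈ 931 kN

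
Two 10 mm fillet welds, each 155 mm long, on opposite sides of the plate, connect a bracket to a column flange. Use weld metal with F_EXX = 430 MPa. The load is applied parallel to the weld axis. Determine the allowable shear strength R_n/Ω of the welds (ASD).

Effective throat t_e = 0.707 × 10 = 7.07 mm.
Total length L = 310 mm; A_we = 7.07 × 310 = 2192 mm².
F_nw = 0.6 F_EXX = 0.6 × 430 = 258 MPa.
R_n = 258 × 2192 × 10⁻³ = 565.5 kN; R_n/Ω = 565.5/2.0 = 282.7 kN.

R_n/Ω ≈ 283 kN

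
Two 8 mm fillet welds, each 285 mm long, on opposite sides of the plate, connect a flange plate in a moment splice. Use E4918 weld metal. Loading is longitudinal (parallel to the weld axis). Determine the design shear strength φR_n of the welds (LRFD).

φR_n ≈ 711 kN

E49XX → F_EXX = 490 MPa.
Effective throat t_e = 0.707 × 8 = 5.656 mm.
Total length L = 570 mm; A_we = 5.656 × 570 = 3224 mm².
F_nw = 0.6 F_EXX = 0.6 × 490 = 294 MPa.
φR_n = 0.75 × 294 × 3224 × 10⁻³ = 710.9 kN.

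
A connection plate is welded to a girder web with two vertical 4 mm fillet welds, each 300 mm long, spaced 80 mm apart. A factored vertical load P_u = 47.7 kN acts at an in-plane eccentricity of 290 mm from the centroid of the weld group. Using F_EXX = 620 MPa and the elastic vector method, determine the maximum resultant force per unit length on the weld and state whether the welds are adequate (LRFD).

Total weld length L_w = 600 mm. Treat welds as unit-width lines.
Polar moment about centroid: J = 2[d³/12 + d(b/2)²] = 2[300³/12 + 300×40²] = 5460000 mm³.
Direct shear f_v = P/L_w = 47.7×10³ / 600 = 79.5 N/mm (vertical).
Torsion M = P·e = 47.7×10³ × 290 = 13833000 N·mm.
Critical point at (x, y) = (40, 150) from centroid. f_tx = M·y/J = 380 N/mm; f_ty = M·x/J = 101.3 N/mm.
Resultant f_max = √[f_tx² + (f_v + f_ty)²] = √[380² + (79.5 + 101.3)²] = 420.9 N/mm.
Capacity per unit length: φr_n = 0.75 × 0.6 × 620 × (0.707 × 4) = 789 N/mm.
420.9 ≤ 789 → adequate.

f_max ≈ 421 N/mm; adequate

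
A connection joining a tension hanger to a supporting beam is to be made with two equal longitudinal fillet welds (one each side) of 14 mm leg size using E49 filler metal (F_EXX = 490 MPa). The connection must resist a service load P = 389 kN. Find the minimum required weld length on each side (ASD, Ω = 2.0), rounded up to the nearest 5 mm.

L = 135 mm on each side

Throat t_e = 0.707 × 14 = 9.898 mm.
r_n/Ω = (0.6 × 490 × 9.898) / 2.0 = 1455 N/mm = 1.455 kN/mm.
L_req = P / (r_n/Ω) = 389 / 1.455 = 267.4 mm total.
Per side: 267.4 / 2 = 133.7 mm.
Round up → use L = 135 mm on each side.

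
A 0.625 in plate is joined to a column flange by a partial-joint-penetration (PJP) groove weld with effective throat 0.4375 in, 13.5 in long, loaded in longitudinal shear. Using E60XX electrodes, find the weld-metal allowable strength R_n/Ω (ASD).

E60XX → F_EXX = 60 ksi.
Effective throat (given) t_e = 0.4375 in.
A_we = 0.4375 × 13.5 = 5.906 in².
F_nw = 0.6 F_EXX = 36 ksi.
R_n/Ω = (36 × 5.906) / 2.0 = 106.3 kips.

R_n/Ω ≈ 106 kips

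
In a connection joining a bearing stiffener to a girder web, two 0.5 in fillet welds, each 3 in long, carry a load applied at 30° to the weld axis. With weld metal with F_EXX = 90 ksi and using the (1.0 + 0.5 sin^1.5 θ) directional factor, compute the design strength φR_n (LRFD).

t_e = 0.707 × 0.5 = 0.3535 in; A_we = 0.3535 × 6 = 2.121 in².
Directional factor: 1.0 + 0.5 sin^1.5(30°) = 1.177.
F_nw = 0.6 × 90 × 1.177 = 63.55 ksi.
φR_n = 0.75 × 63.55 × 2.121 = 101.1 kips.

φR_n ≈ 101 kips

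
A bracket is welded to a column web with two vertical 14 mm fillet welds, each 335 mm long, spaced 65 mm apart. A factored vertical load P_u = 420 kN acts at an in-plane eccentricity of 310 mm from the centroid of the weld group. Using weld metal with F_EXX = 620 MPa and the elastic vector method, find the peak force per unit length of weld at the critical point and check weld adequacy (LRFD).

Total weld length L_w = 670 mm. Treat welds as unit-width lines.
Polar moment about centroid: J = 2[d³/12 + d(b/2)²] = 2[335³/12 + 335×32.5²] = 6974000 mm³.
Direct shear f_v = P/L_w = 420×10³ / 670 = 626.9 N/mm (vertical).
Torsion M = P·e = 420×10³ × 310 = 130200000 N·mm.
Critical point at (x, y) = (32.5, 167.5) from centroid. f_tx = M·y/J = 3127 N/mm; f_ty = M·x/J = 606.8 N/mm.
Resultant f_max = √[f_tx² + (f_v + f_ty)²] = √[3127² + (626.9 + 606.8)²] = 3362 N/mm.
Capacity per unit length: φr_n = 0.75 × 0.6 × 620 × (0.707 × 14) = 2762 N/mm.
3362 > 2762 → NOT adequate.

f_max ≈ 3360 N/mm; NOT adequate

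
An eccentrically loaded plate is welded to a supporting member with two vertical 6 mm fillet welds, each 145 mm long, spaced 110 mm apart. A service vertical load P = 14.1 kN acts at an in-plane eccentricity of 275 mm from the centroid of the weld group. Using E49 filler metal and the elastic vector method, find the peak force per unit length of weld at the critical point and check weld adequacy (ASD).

E49XX → F_EXX = 490 MPa.
Total weld length L_w = 290 mm. Treat welds as unit-width lines.
Polar moment about centroid: J = 2[d³/12 + d(b/2)²] = 2[145³/12 + 145×55²] = 1385000 mm³.
Direct shear f_v = P/L_w = 14.1×10³ / 290 = 48.62 N/mm (vertical).
Torsion M = P·e = 14.1×10³ × 275 = 3877500 N·mm.
Critical point at (x, y) = (55, 72.5) from centroid. f_tx = M·y/J = 202.9 N/mm; f_ty = M·x/J = 153.9 N/mm.
Resultant f_max = √[f_tx² + (f_v + f_ty)²] = √[202.9² + (48.62 + 153.9)²] = 286.7 N/mm.
Capacity per unit length: r_n/Ω = (1/2.0) × 0.6 × 490 × (0.707 × 6) = 623.6 N/mm.
286.7 ≤ 623.6 → adequate.

f_max ≈ 287 N/mm; adequate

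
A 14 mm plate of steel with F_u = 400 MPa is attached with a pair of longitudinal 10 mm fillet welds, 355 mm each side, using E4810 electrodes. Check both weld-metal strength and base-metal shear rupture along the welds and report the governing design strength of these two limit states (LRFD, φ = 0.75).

E48XX → F_EXX = 480 MPa.
t_e = 0.707 × 10 = 7.07 mm; L = 710 mm.
Weld metal: φR_n = 0.75 × 0.6 × 480 × 7.07 × 710 × 10⁻³ = 1084 kN.
Base metal (shear rupture): φR_n = 0.75 × 0.6 × 400 × 14 × 710 × 10⁻³ = 1789 kN.
Governing: weld metal.

φR_n ≈ 1080 kN (weld metal governs)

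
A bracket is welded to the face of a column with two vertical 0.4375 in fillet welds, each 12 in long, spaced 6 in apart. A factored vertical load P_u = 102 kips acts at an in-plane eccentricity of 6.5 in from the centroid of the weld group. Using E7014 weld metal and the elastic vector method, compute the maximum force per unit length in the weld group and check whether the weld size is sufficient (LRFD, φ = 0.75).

E70XX → F_EXX = 70 ksi.
Total weld length L_w = 24 in. Treat welds as unit-width lines.
Polar moment about centroid: J = 2[d³/12 + d(b/2)²] = 2[12³/12 + 12×3²] = 504 in³.
Direct shear f_v = P/L_w = 102 / 24 = 4.25 kip/in (vertical).
Torsion M = P·e = 102 × 6.5 = 663 kip·in.
Critical point at (x, y) = (3, 6) from centroid. f_tx = M·y/J = 7.893 kip/in; f_ty = M·x/J = 3.946 kip/in.
Resultant f_max = √[f_tx² + (f_v + f_ty)²] = √[7.893² + (4.25 + 3.946)²] = 11.38 kip/in.
Capacity per unit length: φr_n = 0.75 × 0.6 × 70 × (0.707 × 0.4375) = 9.743 kip/in.
11.38 > 9.743 → NOT adequate.

f_max ≈ 11.4 kip/in; NOT adequate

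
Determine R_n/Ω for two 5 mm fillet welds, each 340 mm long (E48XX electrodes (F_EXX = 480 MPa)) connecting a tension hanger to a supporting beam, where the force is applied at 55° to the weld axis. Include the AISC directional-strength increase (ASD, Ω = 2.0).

R_n/Ω ≈ 474 kN

t_e = 0.707 × 5 = 3.535 mm; A_we = 3.535 × 680 = 2404 mm².
Directional factor: 1.0 + 0.5 sin^1.5(55°) = 1.371.
F_nw = 0.6 × 480 × 1.371 = 394.8 MPa.
R_n/Ω = (394.8 × 2404) / 2.0 × 10⁻³ = 474.5 kN.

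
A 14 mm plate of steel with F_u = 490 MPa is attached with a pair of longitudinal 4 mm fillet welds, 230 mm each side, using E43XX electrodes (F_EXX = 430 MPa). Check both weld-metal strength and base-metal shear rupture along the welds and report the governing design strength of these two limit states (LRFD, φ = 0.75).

t_e = 0.707 × 4 = 2.828 mm; L = 460 mm.
Weld metal: φR_n = 0.75 × 0.6 × 430 × 2.828 × 460 × 10⁻³ = 251.7 kN.
Base metal (shear rupture): φR_n = 0.75 × 0.6 × 490 × 14 × 460 × 10⁻³ = 1420 kN.
Governing: weld metal.

φR_n ≈ 252 kN (weld metal governs)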